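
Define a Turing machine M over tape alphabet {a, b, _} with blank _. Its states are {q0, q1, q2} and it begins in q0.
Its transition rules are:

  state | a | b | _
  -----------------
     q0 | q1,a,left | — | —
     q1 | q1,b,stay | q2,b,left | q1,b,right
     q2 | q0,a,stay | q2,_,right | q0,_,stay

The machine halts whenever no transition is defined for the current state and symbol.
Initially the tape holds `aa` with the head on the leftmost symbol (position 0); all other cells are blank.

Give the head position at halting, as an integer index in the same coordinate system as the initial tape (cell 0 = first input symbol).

state=q0 head=0 tape=_[a]a_   (q0,a)→(q1,a,left)
state=q1 head=-1 tape=[_]aa_   (q1,_)→(q1,b,right)
state=q1 head=0 tape=b[a]a_   (q1,a)→(q1,b,stay)
state=q1 head=0 tape=b[b]a_   (q1,b)→(q2,b,left)
state=q2 head=-1 tape=[b]ba_   (q2,b)→(q2,_,right)
state=q2 head=0 tape=_[b]a_   (q2,b)→(q2,_,right)
state=q2 head=1 tape=__[a]_   (q2,a)→(q0,a,stay)
state=q0 head=1 tape=__[a]_   (q0,a)→(q1,a,left)
state=q1 head=0 tape=_[_]a_   (q1,_)→(q1,b,right)
state=q1 head=1 tape=_b[a]_   (q1,a)→(q1,b,stay)
state=q1 head=1 tape=_b[b]_   (q1,b)→(q2,b,left)
state=q2 head=0 tape=_[b]b_   (q2,b)→(q2,_,right)
state=q2 head=1 tape=__[b]_   (q2,b)→(q2,_,right)
state=q2 head=2 tape=___[_]   (q2,_)→(q0,_,stay)
state=q0 head=2 tape=___[_]
At halt the head is at cell 2.

2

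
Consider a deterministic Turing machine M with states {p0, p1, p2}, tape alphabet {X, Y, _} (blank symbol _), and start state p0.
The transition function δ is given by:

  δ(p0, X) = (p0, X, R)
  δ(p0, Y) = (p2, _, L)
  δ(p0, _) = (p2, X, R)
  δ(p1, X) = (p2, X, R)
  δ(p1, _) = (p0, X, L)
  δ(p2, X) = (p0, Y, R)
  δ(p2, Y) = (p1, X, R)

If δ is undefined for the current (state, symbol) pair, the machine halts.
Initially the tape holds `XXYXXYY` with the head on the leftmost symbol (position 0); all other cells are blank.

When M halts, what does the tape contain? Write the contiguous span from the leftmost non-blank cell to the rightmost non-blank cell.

XYXYYXXXX

state=p0 head=0 tape=[X]XYXXYY___   (p0,X)→(p0,X,R)
state=p0 head=1 tape=X[X]YXXYY___   (p0,X)→(p0,X,R)
state=p0 head=2 tape=XX[Y]XXYY___   (p0,Y)→(p2,_,L)
state=p2 head=1 tape=X[X]_XXYY___   (p2,X)→(p0,Y,R)
state=p0 head=2 tape=XY[_]XXYY___   (p0,_)→(p2,X,R)
state=p2 head=3 tape=XYX[X]XYY___   (p2,X)→(p0,Y,R)
state=p0 head=4 tape=XYXY[X]YY___   (p0,X)→(p0,X,R)
state=p0 head=5 tape=XYXYX[Y]Y___   (p0,Y)→(p2,_,L)
state=p2 head=4 tape=XYXY[X]_Y___   (p2,X)→(p0,Y,R)
state=p0 head=5 tape=XYXYY[_]Y___   (p0,_)→(p2,X,R)
state=p2 head=6 tape=XYXYYX[Y]___   (p2,Y)→(p1,X,R)
state=p1 head=7 tape=XYXYYXX[_]__   (p1,_)→(p0,X,L)
state=p0 head=6 tape=XYXYYX[X]X__   (p0,X)→(p0,X,R)
state=p0 head=7 tape=XYXYYXX[X]__   (p0,X)→(p0,X,R)
state=p0 head=8 tape=XYXYYXXX[_]_   (p0,_)→(p2,X,R)
state=p2 head=9 tape=XYXYYXXXX[_]
The non-blank tape span at halt is XYXYYXXXX.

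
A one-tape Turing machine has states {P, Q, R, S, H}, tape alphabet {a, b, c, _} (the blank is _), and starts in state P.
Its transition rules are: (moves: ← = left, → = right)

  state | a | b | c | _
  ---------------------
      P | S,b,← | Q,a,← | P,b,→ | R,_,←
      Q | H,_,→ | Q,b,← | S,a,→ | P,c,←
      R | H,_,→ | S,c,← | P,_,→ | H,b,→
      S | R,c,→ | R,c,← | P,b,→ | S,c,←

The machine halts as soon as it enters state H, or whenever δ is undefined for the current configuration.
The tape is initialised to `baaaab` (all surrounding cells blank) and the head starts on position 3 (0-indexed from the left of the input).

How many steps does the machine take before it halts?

23

state=P head=3 tape=___baa[a]ab   (P,a)→(S,b,←)
state=S head=2 tape=___ba[a]bab   (S,a)→(R,c,→)
state=R head=3 tape=___bac[b]ab   (R,b)→(S,c,←)
state=S head=2 tape=___ba[c]cab   (S,c)→(P,b,→)
state=P head=3 tape=___bab[c]ab   (P,c)→(P,b,→)
state=P head=4 tape=___babb[a]b   (P,a)→(S,b,←)
state=S head=3 tape=___bab[b]bb   (S,b)→(R,c,←)
state=R head=2 tape=___ba[b]cbb   (R,b)→(S,c,←)
state=S head=1 tape=___b[a]ccbb   (S,a)→(R,c,→)
state=R head=2 tape=___bc[c]cbb   (R,c)→(P,_,→)
state=P head=3 tape=___bc_[c]bb   (P,c)→(P,b,→)
state=P head=4 tape=___bc_b[b]b   (P,b)→(Q,a,←)
state=Q head=3 tape=___bc_[b]ab   (Q,b)→(Q,b,←)
state=Q head=2 tape=___bc[_]bab   (Q,_)→(P,c,←)
state=P head=1 tape=___b[c]cbab   (P,c)→(P,b,→)
state=P head=2 tape=___bb[c]bab   (P,c)→(P,b,→)
state=P head=3 tape=___bbb[b]ab   (P,b)→(Q,a,←)
state=Q head=2 tape=___bb[b]aab   (Q,b)→(Q,b,←)
state=Q head=1 tape=___b[b]baab   (Q,b)→(Q,b,←)
state=Q head=0 tape=___[b]bbaab   (Q,b)→(Q,b,←)
state=Q head=-1 tape=__[_]bbbaab   (Q,_)→(P,c,←)
state=P head=-2 tape=_[_]cbbbaab   (P,_)→(R,_,←)
state=R head=-3 tape=[_]_cbbbaab   (R,_)→(H,b,→)
state=H head=-2 tape=b[_]cbbbaab
M halts after 23 transitions.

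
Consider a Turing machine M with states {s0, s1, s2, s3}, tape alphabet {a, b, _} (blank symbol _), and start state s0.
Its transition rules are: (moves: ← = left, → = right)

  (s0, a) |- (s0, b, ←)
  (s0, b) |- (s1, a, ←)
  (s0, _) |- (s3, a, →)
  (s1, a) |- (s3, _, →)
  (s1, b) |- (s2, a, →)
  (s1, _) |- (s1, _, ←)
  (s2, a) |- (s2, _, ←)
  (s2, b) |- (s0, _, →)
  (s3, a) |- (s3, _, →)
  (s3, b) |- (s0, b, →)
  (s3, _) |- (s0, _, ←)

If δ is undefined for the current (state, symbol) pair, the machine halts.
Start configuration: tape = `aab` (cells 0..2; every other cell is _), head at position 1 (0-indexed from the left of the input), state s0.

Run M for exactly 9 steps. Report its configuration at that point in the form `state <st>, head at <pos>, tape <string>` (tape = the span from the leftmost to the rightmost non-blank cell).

state s2, head at -2, tape b

s0 | __a[a]b   read a → write b, move ←, go to s0
s0 | __[a]bb   read a → write b, move ←, go to s0
s0 | _[_]bbb   read _ → write a, move →, go to s3
s3 | _a[b]bb   read b → write b, move →, go to s0
s0 | _ab[b]b   read b → write a, move ←, go to s1
s1 | _a[b]ab   read b → write a, move →, go to s2
s2 | _aa[a]b   read a → write _, move ←, go to s2
s2 | _a[a]_b   read a → write _, move ←, go to s2
s2 | _[a]__b   read a → write _, move ←, go to s2
s2 | [_]___b
After 9 steps: state s2, head at -2, tape b.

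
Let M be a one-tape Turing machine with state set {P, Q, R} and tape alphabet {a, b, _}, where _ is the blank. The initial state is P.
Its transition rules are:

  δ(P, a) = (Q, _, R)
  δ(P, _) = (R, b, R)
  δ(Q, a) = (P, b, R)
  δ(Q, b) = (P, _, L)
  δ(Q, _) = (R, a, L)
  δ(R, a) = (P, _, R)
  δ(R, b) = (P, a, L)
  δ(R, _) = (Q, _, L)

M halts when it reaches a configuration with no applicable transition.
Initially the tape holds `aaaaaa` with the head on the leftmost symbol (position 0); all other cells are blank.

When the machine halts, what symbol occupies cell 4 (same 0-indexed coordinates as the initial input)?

_

P | [a]aaaaa__   read a → write _, move R, go to Q
Q | _[a]aaaa__   read a → write b, move R, go to P
P | _b[a]aaa__   read a → write _, move R, go to Q
Q | _b_[a]aa__   read a → write b, move R, go to P
P | _b_b[a]a__   read a → write _, move R, go to Q
Q | _b_b_[a]__   read a → write b, move R, go to P
P | _b_b_b[_]_   read _ → write b, move R, go to R
R | _b_b_bb[_]   read _ → write _, move L, go to Q
Q | _b_b_b[b]_   read b → write _, move L, go to P
P | _b_b_[b]__
Cell 4 holds _ when M halts.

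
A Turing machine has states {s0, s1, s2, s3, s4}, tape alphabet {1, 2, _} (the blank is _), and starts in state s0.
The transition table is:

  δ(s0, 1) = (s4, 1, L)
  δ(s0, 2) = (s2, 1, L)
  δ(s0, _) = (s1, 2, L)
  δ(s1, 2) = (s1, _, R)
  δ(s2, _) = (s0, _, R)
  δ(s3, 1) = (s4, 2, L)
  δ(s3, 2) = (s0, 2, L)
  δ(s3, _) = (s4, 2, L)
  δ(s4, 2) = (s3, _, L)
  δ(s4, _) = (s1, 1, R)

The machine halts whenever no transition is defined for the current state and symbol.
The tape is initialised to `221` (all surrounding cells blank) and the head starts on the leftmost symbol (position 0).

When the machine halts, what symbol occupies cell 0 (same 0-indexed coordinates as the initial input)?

s0 | _[2]21   read 2 → write 1, move L, go to s2
s2 | [_]121   read _ → write _, move R, go to s0
s0 | _[1]21   read 1 → write 1, move L, go to s4
s4 | [_]121   read _ → write 1, move R, go to s1
s1 | 1[1]21
Cell 0 holds 1 when M halts.

1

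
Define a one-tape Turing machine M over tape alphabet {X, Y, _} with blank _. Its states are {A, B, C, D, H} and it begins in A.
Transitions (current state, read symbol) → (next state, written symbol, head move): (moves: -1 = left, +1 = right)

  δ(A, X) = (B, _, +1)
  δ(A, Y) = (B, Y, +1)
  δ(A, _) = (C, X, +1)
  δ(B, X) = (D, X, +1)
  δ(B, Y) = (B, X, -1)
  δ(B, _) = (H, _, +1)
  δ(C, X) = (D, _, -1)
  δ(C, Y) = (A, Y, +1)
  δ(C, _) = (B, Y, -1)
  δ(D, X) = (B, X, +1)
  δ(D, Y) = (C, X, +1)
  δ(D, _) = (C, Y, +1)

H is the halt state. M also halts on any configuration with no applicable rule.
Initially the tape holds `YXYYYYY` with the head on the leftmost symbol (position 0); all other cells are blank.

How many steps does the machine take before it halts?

A | [Y]XYYYYY__   read Y → write Y, move +1, go to B
B | Y[X]YYYYY__   read X → write X, move +1, go to D
D | YX[Y]YYYY__   read Y → write X, move +1, go to C
C | YXX[Y]YYY__   read Y → write Y, move +1, go to A
A | YXXY[Y]YY__   read Y → write Y, move +1, go to B
B | YXXYY[Y]Y__   read Y → write X, move -1, go to B
B | YXXY[Y]XY__   read Y → write X, move -1, go to B
B | YXX[Y]XXY__   read Y → write X, move -1, go to B
B | YX[X]XXXY__   read X → write X, move +1, go to D
D | YXX[X]XXY__   read X → write X, move +1, go to B
B | YXXX[X]XY__   read X → write X, move +1, go to D
D | YXXXX[X]Y__   read X → write X, move +1, go to B
B | YXXXXX[Y]__   read Y → write X, move -1, go to B
B | YXXXX[X]X__   read X → write X, move +1, go to D
D | YXXXXX[X]__   read X → write X, move +1, go to B
B | YXXXXXX[_]_   read _ → write _, move +1, go to H
H | YXXXXXX_[_]
M halts after 16 transitions.

16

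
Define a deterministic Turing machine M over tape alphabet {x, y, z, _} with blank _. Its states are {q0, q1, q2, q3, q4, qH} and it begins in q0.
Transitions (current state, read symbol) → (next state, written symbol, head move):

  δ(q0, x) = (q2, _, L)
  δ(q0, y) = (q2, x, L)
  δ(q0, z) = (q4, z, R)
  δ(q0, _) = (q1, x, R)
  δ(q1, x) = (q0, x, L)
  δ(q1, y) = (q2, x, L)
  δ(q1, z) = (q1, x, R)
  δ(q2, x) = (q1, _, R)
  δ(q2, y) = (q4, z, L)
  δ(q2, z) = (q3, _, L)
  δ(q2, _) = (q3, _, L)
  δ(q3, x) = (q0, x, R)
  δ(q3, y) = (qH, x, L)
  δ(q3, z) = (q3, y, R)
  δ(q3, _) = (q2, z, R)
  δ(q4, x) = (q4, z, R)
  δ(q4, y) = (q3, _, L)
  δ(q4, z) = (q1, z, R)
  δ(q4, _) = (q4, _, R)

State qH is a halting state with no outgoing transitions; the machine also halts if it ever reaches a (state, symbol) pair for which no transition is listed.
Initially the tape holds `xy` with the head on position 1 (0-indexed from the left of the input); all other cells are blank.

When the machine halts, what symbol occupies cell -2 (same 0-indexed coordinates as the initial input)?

state=q0 head=1 tape=__x[y]_   (q0,y)→(q2,x,L)
state=q2 head=0 tape=__[x]x_   (q2,x)→(q1,_,R)
state=q1 head=1 tape=___[x]_   (q1,x)→(q0,x,L)
state=q0 head=0 tape=__[_]x_   (q0,_)→(q1,x,R)
state=q1 head=1 tape=__x[x]_   (q1,x)→(q0,x,L)
state=q0 head=0 tape=__[x]x_   (q0,x)→(q2,_,L)
state=q2 head=-1 tape=_[_]_x_   (q2,_)→(q3,_,L)
state=q3 head=-2 tape=[_]__x_   (q3,_)→(q2,z,R)
state=q2 head=-1 tape=z[_]_x_   (q2,_)→(q3,_,L)
state=q3 head=-2 tape=[z]__x_   (q3,z)→(q3,y,R)
state=q3 head=-1 tape=y[_]_x_   (q3,_)→(q2,z,R)
state=q2 head=0 tape=yz[_]x_   (q2,_)→(q3,_,L)
state=q3 head=-1 tape=y[z]_x_   (q3,z)→(q3,y,R)
state=q3 head=0 tape=yy[_]x_   (q3,_)→(q2,z,R)
state=q2 head=1 tape=yyz[x]_   (q2,x)→(q1,_,R)
state=q1 head=2 tape=yyz_[_]
Cell -2 holds y when M halts.

y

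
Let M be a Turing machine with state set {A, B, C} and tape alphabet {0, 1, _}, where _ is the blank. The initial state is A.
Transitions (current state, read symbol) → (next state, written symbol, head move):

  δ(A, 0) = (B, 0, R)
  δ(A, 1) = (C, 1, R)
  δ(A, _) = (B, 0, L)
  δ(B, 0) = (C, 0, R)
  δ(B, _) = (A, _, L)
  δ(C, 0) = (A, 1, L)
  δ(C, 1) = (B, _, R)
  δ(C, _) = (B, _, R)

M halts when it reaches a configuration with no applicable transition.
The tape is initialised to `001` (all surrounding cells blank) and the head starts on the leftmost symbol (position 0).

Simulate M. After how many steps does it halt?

8

A | [0]01_   read 0 → write 0, move R, go to B
B | 0[0]1_   read 0 → write 0, move R, go to C
C | 00[1]_   read 1 → write _, move R, go to B
B | 00_[_]   read _ → write _, move L, go to A
A | 00[_]_   read _ → write 0, move L, go to B
B | 0[0]0_   read 0 → write 0, move R, go to C
C | 00[0]_   read 0 → write 1, move L, go to A
A | 0[0]1_   read 0 → write 0, move R, go to B
B | 00[1]_
M halts after 8 transitions.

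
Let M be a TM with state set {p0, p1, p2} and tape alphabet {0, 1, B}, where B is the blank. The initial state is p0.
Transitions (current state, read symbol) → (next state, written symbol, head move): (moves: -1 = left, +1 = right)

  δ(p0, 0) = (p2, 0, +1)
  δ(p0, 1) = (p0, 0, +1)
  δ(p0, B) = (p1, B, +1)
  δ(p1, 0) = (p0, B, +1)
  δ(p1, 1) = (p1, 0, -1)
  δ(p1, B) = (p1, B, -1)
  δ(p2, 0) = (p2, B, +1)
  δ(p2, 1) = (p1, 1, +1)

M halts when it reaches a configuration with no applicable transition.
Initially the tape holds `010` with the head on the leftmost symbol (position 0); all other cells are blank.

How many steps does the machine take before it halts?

10

state=p0 head=0 tape=[0]10BB   (p0,0)→(p2,0,+1)
state=p2 head=1 tape=0[1]0BB   (p2,1)→(p1,1,+1)
state=p1 head=2 tape=01[0]BB   (p1,0)→(p0,B,+1)
state=p0 head=3 tape=01B[B]B   (p0,B)→(p1,B,+1)
state=p1 head=4 tape=01BB[B]   (p1,B)→(p1,B,-1)
state=p1 head=3 tape=01B[B]B   (p1,B)→(p1,B,-1)
state=p1 head=2 tape=01[B]BB   (p1,B)→(p1,B,-1)
state=p1 head=1 tape=0[1]BBB   (p1,1)→(p1,0,-1)
state=p1 head=0 tape=[0]0BBB   (p1,0)→(p0,B,+1)
state=p0 head=1 tape=B[0]BBB   (p0,0)→(p2,0,+1)
state=p2 head=2 tape=B0[B]BB
M halts after 10 transitions.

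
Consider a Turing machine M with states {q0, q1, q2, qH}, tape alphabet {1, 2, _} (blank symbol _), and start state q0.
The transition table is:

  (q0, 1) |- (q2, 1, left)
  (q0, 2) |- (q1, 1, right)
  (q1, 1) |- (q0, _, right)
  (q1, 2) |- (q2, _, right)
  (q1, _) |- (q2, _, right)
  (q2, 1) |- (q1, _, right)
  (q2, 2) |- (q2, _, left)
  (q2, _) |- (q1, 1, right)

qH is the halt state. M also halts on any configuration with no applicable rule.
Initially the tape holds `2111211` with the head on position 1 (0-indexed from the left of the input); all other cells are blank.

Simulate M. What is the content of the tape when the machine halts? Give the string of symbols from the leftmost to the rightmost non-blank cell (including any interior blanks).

q0 | _2[1]11211_   read 1 → write 1, move left, go to q2
q2 | _[2]111211_   read 2 → write _, move left, go to q2
q2 | [_]_111211_   read _ → write 1, move right, go to q1
q1 | 1[_]111211_   read _ → write _, move right, go to q2
q2 | 1_[1]11211_   read 1 → write _, move right, go to q1
q1 | 1__[1]1211_   read 1 → write _, move right, go to q0
q0 | 1___[1]211_   read 1 → write 1, move left, go to q2
q2 | 1__[_]1211_   read _ → write 1, move right, go to q1
q1 | 1__1[1]211_   read 1 → write _, move right, go to q0
q0 | 1__1_[2]11_   read 2 → write 1, move right, go to q1
q1 | 1__1_1[1]1_   read 1 → write _, move right, go to q0
q0 | 1__1_1_[1]_   read 1 → write 1, move left, go to q2
q2 | 1__1_1[_]1_   read _ → write 1, move right, go to q1
q1 | 1__1_11[1]_   read 1 → write _, move right, go to q0
q0 | 1__1_11_[_]
The non-blank tape span at halt is 1__1_11.

1__1_11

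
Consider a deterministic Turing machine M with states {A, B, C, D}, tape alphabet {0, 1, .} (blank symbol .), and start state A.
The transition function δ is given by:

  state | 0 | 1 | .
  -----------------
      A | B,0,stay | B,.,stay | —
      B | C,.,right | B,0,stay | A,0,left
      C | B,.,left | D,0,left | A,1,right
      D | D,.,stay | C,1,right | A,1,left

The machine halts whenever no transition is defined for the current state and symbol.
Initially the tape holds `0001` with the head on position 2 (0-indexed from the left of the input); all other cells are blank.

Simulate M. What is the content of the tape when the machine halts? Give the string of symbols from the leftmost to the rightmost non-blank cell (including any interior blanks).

1000

state=A head=2 tape=.00[0]1   (A,0)→(B,0,stay)
state=B head=2 tape=.00[0]1   (B,0)→(C,.,right)
state=C head=3 tape=.00.[1]   (C,1)→(D,0,left)
state=D head=2 tape=.00[.]0   (D,.)→(A,1,left)
state=A head=1 tape=.0[0]10   (A,0)→(B,0,stay)
state=B head=1 tape=.0[0]10   (B,0)→(C,.,right)
state=C head=2 tape=.0.[1]0   (C,1)→(D,0,left)
state=D head=1 tape=.0[.]00   (D,.)→(A,1,left)
state=A head=0 tape=.[0]100   (A,0)→(B,0,stay)
state=B head=0 tape=.[0]100   (B,0)→(C,.,right)
state=C head=1 tape=..[1]00   (C,1)→(D,0,left)
state=D head=0 tape=.[.]000   (D,.)→(A,1,left)
state=A head=-1 tape=[.]1000
The non-blank tape span at halt is 1000.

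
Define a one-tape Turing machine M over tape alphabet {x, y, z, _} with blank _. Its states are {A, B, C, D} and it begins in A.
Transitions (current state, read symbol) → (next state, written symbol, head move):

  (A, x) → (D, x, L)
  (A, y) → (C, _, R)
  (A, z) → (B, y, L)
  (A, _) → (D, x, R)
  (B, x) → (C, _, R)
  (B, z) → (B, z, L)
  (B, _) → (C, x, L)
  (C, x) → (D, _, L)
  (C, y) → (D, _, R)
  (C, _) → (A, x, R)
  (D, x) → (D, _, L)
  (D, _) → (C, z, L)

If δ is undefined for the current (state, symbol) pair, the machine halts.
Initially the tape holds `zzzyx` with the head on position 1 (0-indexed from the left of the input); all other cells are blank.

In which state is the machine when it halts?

D

state=A head=1 tape=____z[z]zyx   (A,z)→(B,y,L)
state=B head=0 tape=____[z]yzyx   (B,z)→(B,z,L)
state=B head=-1 tape=___[_]zyzyx   (B,_)→(C,x,L)
state=C head=-2 tape=__[_]xzyzyx   (C,_)→(A,x,R)
state=A head=-1 tape=__x[x]zyzyx   (A,x)→(D,x,L)
state=D head=-2 tape=__[x]xzyzyx   (D,x)→(D,_,L)
state=D head=-3 tape=_[_]_xzyzyx   (D,_)→(C,z,L)
state=C head=-4 tape=[_]z_xzyzyx   (C,_)→(A,x,R)
state=A head=-3 tape=x[z]_xzyzyx   (A,z)→(B,y,L)
state=B head=-4 tape=[x]y_xzyzyx   (B,x)→(C,_,R)
state=C head=-3 tape=_[y]_xzyzyx   (C,y)→(D,_,R)
state=D head=-2 tape=__[_]xzyzyx   (D,_)→(C,z,L)
state=C head=-3 tape=_[_]zxzyzyx   (C,_)→(A,x,R)
state=A head=-2 tape=_x[z]xzyzyx   (A,z)→(B,y,L)
state=B head=-3 tape=_[x]yxzyzyx   (B,x)→(C,_,R)
state=C head=-2 tape=__[y]xzyzyx   (C,y)→(D,_,R)
state=D head=-1 tape=___[x]zyzyx   (D,x)→(D,_,L)
state=D head=-2 tape=__[_]_zyzyx   (D,_)→(C,z,L)
state=C head=-3 tape=_[_]z_zyzyx   (C,_)→(A,x,R)
state=A head=-2 tape=_x[z]_zyzyx   (A,z)→(B,y,L)
state=B head=-3 tape=_[x]y_zyzyx   (B,x)→(C,_,R)
state=C head=-2 tape=__[y]_zyzyx   (C,y)→(D,_,R)
state=D head=-1 tape=___[_]zyzyx   (D,_)→(C,z,L)
state=C head=-2 tape=__[_]zzyzyx   (C,_)→(A,x,R)
state=A head=-1 tape=__x[z]zyzyx   (A,z)→(B,y,L)
state=B head=-2 tape=__[x]yzyzyx   (B,x)→(C,_,R)
state=C head=-1 tape=___[y]zyzyx   (C,y)→(D,_,R)
state=D head=0 tape=____[z]yzyx
No transition is defined for (D, z); M halts in state D.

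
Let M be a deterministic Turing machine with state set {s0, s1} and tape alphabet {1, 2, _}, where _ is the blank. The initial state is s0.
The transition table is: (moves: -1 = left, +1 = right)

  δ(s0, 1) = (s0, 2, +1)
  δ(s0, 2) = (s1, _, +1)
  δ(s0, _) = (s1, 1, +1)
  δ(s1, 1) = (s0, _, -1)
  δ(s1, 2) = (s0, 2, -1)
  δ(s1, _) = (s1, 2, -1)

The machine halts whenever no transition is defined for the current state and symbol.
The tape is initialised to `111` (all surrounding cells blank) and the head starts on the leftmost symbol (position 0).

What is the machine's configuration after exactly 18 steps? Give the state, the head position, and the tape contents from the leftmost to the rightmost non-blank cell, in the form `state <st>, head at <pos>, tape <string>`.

s0 | [1]11__   read 1 → write 2, move +1, go to s0
s0 | 2[1]1__   read 1 → write 2, move +1, go to s0
s0 | 22[1]__   read 1 → write 2, move +1, go to s0
s0 | 222[_]_   read _ → write 1, move +1, go to s1
s1 | 2221[_]   read _ → write 2, move -1, go to s1
s1 | 222[1]2   read 1 → write _, move -1, go to s0
s0 | 22[2]_2   read 2 → write _, move +1, go to s1
s1 | 22_[_]2   read _ → write 2, move -1, go to s1
s1 | 22[_]22   read _ → write 2, move -1, go to s1
s1 | 2[2]222   read 2 → write 2, move -1, go to s0
s0 | [2]2222   read 2 → write _, move +1, go to s1
s1 | _[2]222   read 2 → write 2, move -1, go to s0
s0 | [_]2222   read _ → write 1, move +1, go to s1
s1 | 1[2]222   read 2 → write 2, move -1, go to s0
s0 | [1]2222   read 1 → write 2, move +1, go to s0
s0 | 2[2]222   read 2 → write _, move +1, go to s1
s1 | 2_[2]22   read 2 → write 2, move -1, go to s0
s0 | 2[_]222   read _ → write 1, move +1, go to s1
s1 | 21[2]22
After 18 steps: state s1, head at 2, tape 21222.

state s1, head at 2, tape 21222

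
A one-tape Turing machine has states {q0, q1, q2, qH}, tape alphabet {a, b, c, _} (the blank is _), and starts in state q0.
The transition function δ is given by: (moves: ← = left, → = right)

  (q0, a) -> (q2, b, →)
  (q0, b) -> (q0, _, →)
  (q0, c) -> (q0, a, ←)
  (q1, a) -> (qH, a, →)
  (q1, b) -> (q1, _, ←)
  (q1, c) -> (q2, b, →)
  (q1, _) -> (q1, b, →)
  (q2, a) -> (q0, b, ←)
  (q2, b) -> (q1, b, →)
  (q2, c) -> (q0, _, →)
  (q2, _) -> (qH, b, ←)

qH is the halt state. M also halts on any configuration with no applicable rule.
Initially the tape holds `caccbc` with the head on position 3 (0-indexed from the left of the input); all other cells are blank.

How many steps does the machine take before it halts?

q0 | cac[c]bc_   read c → write a, move ←, go to q0
q0 | ca[c]abc_   read c → write a, move ←, go to q0
q0 | c[a]aabc_   read a → write b, move →, go to q2
q2 | cb[a]abc_   read a → write b, move ←, go to q0
q0 | c[b]babc_   read b → write _, move →, go to q0
q0 | c_[b]abc_   read b → write _, move →, go to q0
q0 | c__[a]bc_   read a → write b, move →, go to q2
q2 | c__b[b]c_   read b → write b, move →, go to q1
q1 | c__bb[c]_   read c → write b, move →, go to q2
q2 | c__bbb[_]   read _ → write b, move ←, go to qH
qH | c__bb[b]b
M halts after 10 transitions.

10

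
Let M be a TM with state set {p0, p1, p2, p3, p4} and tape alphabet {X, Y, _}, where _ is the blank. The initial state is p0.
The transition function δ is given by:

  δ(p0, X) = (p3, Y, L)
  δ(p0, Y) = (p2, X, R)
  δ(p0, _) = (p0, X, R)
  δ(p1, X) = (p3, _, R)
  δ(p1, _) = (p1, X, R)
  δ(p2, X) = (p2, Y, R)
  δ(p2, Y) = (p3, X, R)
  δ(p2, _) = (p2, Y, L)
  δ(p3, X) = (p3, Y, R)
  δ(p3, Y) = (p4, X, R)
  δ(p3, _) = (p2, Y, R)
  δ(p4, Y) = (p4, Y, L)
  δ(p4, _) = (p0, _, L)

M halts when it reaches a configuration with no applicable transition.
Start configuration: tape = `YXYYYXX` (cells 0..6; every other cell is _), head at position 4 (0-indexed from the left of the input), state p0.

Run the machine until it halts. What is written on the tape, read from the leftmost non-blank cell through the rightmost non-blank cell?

p0 | YXYY[Y]XX__   read Y → write X, move R, go to p2
p2 | YXYYX[X]X__   read X → write Y, move R, go to p2
p2 | YXYYXY[X]__   read X → write Y, move R, go to p2
p2 | YXYYXYY[_]_   read _ → write Y, move L, go to p2
p2 | YXYYXY[Y]Y_   read Y → write X, move R, go to p3
p3 | YXYYXYX[Y]_   read Y → write X, move R, go to p4
p4 | YXYYXYXX[_]   read _ → write _, move L, go to p0
p0 | YXYYXYX[X]_   read X → write Y, move L, go to p3
p3 | YXYYXY[X]Y_   read X → write Y, move R, go to p3
p3 | YXYYXYY[Y]_   read Y → write X, move R, go to p4
p4 | YXYYXYYX[_]   read _ → write _, move L, go to p0
p0 | YXYYXYY[X]_   read X → write Y, move L, go to p3
p3 | YXYYXY[Y]Y_   read Y → write X, move R, go to p4
p4 | YXYYXYX[Y]_   read Y → write Y, move L, go to p4
p4 | YXYYXY[X]Y_
The non-blank tape span at halt is YXYYXYXY.

YXYYXYXY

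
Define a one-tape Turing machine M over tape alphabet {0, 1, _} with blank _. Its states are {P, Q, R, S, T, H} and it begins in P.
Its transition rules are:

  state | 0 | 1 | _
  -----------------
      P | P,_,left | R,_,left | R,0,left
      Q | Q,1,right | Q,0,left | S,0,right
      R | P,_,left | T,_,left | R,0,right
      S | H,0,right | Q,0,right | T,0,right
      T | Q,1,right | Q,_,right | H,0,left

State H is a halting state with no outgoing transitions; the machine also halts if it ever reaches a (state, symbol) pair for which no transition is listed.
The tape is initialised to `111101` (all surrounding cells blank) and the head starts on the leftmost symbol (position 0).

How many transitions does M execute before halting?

state=P head=0 tape=_[1]11101___   (P,1)→(R,_,left)
state=R head=-1 tape=[_]_11101___   (R,_)→(R,0,right)
state=R head=0 tape=0[_]11101___   (R,_)→(R,0,right)
state=R head=1 tape=00[1]1101___   (R,1)→(T,_,left)
state=T head=0 tape=0[0]_1101___   (T,0)→(Q,1,right)
state=Q head=1 tape=01[_]1101___   (Q,_)→(S,0,right)
state=S head=2 tape=010[1]101___   (S,1)→(Q,0,right)
state=Q head=3 tape=0100[1]01___   (Q,1)→(Q,0,left)
state=Q head=2 tape=010[0]001___   (Q,0)→(Q,1,right)
state=Q head=3 tape=0101[0]01___   (Q,0)→(Q,1,right)
state=Q head=4 tape=01011[0]1___   (Q,0)→(Q,1,right)
state=Q head=5 tape=010111[1]___   (Q,1)→(Q,0,left)
state=Q head=4 tape=01011[1]0___   (Q,1)→(Q,0,left)
state=Q head=3 tape=0101[1]00___   (Q,1)→(Q,0,left)
state=Q head=2 tape=010[1]000___   (Q,1)→(Q,0,left)
state=Q head=1 tape=01[0]0000___   (Q,0)→(Q,1,right)
state=Q head=2 tape=011[0]000___   (Q,0)→(Q,1,right)
state=Q head=3 tape=0111[0]00___   (Q,0)→(Q,1,right)
state=Q head=4 tape=01111[0]0___   (Q,0)→(Q,1,right)
state=Q head=5 tape=011111[0]___   (Q,0)→(Q,1,right)
state=Q head=6 tape=0111111[_]__   (Q,_)→(S,0,right)
state=S head=7 tape=01111110[_]_   (S,_)→(T,0,right)
state=T head=8 tape=011111100[_]   (T,_)→(H,0,left)
state=H head=7 tape=01111110[0]0
M halts after 23 transitions.

23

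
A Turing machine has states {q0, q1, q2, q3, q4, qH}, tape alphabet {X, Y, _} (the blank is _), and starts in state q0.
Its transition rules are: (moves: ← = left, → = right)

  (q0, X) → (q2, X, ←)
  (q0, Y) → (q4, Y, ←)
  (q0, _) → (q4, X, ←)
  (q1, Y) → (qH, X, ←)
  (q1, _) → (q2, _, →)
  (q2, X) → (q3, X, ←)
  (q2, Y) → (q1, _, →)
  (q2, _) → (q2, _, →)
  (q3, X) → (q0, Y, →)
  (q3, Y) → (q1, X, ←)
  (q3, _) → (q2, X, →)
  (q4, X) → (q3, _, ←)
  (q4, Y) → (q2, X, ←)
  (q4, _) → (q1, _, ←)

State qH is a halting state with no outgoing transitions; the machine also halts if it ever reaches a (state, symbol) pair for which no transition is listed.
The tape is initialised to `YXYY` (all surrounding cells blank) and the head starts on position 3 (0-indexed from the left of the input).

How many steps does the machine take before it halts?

11

q0 | _YXY[Y]   read Y → write Y, move ←, go to q4
q4 | _YX[Y]Y   read Y → write X, move ←, go to q2
q2 | _Y[X]XY   read X → write X, move ←, go to q3
q3 | _[Y]XXY   read Y → write X, move ←, go to q1
q1 | [_]XXXY   read _ → write _, move →, go to q2
q2 | _[X]XXY   read X → write X, move ←, go to q3
q3 | [_]XXXY   read _ → write X, move →, go to q2
q2 | X[X]XXY   read X → write X, move ←, go to q3
q3 | [X]XXXY   read X → write Y, move →, go to q0
q0 | Y[X]XXY   read X → write X, move ←, go to q2
q2 | [Y]XXXY   read Y → write _, move →, go to q1
q1 | _[X]XXY
M halts after 11 transitions.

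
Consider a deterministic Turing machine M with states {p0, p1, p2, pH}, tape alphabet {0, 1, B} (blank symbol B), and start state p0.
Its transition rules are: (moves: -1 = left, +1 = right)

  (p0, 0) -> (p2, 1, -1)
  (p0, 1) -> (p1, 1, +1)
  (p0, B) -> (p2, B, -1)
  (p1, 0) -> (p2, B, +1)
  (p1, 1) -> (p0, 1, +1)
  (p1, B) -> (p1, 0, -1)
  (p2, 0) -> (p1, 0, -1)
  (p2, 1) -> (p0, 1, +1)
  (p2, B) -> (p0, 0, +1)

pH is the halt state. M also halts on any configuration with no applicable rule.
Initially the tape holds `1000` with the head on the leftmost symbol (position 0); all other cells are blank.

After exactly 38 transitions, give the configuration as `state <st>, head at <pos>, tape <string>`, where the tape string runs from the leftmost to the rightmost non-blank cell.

state=p0 head=0 tape=[1]000BBBB   (p0,1)→(p1,1,+1)
state=p1 head=1 tape=1[0]00BBBB   (p1,0)→(p2,B,+1)
state=p2 head=2 tape=1B[0]0BBBB   (p2,0)→(p1,0,-1)
state=p1 head=1 tape=1[B]00BBBB   (p1,B)→(p1,0,-1)
state=p1 head=0 tape=[1]000BBBB   (p1,1)→(p0,1,+1)
state=p0 head=1 tape=1[0]00BBBB   (p0,0)→(p2,1,-1)
state=p2 head=0 tape=[1]100BBBB   (p2,1)→(p0,1,+1)
state=p0 head=1 tape=1[1]00BBBB   (p0,1)→(p1,1,+1)
state=p1 head=2 tape=11[0]0BBBB   (p1,0)→(p2,B,+1)
state=p2 head=3 tape=11B[0]BBBB   (p2,0)→(p1,0,-1)
state=p1 head=2 tape=11[B]0BBBB   (p1,B)→(p1,0,-1)
state=p1 head=1 tape=1[1]00BBBB   (p1,1)→(p0,1,+1)
state=p0 head=2 tape=11[0]0BBBB   (p0,0)→(p2,1,-1)
state=p2 head=1 tape=1[1]10BBBB   (p2,1)→(p0,1,+1)
state=p0 head=2 tape=11[1]0BBBB   (p0,1)→(p1,1,+1)
state=p1 head=3 tape=111[0]BBBB   (p1,0)→(p2,B,+1)
state=p2 head=4 tape=111B[B]BBB   (p2,B)→(p0,0,+1)
state=p0 head=5 tape=111B0[B]BB   (p0,B)→(p2,B,-1)
state=p2 head=4 tape=111B[0]BBB   (p2,0)→(p1,0,-1)
state=p1 head=3 tape=111[B]0BBB   (p1,B)→(p1,0,-1)
state=p1 head=2 tape=11[1]00BBB   (p1,1)→(p0,1,+1)
state=p0 head=3 tape=111[0]0BBB   (p0,0)→(p2,1,-1)
state=p2 head=2 tape=11[1]10BBB   (p2,1)→(p0,1,+1)
state=p0 head=3 tape=111[1]0BBB   (p0,1)→(p1,1,+1)
state=p1 head=4 tape=1111[0]BBB   (p1,0)→(p2,B,+1)
state=p2 head=5 tape=1111B[B]BB   (p2,B)→(p0,0,+1)
state=p0 head=6 tape=1111B0[B]B   (p0,B)→(p2,B,-1)
state=p2 head=5 tape=1111B[0]BB   (p2,0)→(p1,0,-1)
state=p1 head=4 tape=1111[B]0BB   (p1,B)→(p1,0,-1)
state=p1 head=3 tape=111[1]00BB   (p1,1)→(p0,1,+1)
state=p0 head=4 tape=1111[0]0BB   (p0,0)→(p2,1,-1)
state=p2 head=3 tape=111[1]10BB   (p2,1)→(p0,1,+1)
state=p0 head=4 tape=1111[1]0BB   (p0,1)→(p1,1,+1)
state=p1 head=5 tape=11111[0]BB   (p1,0)→(p2,B,+1)
state=p2 head=6 tape=11111B[B]B   (p2,B)→(p0,0,+1)
state=p0 head=7 tape=11111B0[B]   (p0,B)→(p2,B,-1)
state=p2 head=6 tape=11111B[0]B   (p2,0)→(p1,0,-1)
state=p1 head=5 tape=11111[B]0B   (p1,B)→(p1,0,-1)
state=p1 head=4 tape=1111[1]00B
After 38 steps: state p1, head at 4, tape 1111100.

state p1, head at 4, tape 1111100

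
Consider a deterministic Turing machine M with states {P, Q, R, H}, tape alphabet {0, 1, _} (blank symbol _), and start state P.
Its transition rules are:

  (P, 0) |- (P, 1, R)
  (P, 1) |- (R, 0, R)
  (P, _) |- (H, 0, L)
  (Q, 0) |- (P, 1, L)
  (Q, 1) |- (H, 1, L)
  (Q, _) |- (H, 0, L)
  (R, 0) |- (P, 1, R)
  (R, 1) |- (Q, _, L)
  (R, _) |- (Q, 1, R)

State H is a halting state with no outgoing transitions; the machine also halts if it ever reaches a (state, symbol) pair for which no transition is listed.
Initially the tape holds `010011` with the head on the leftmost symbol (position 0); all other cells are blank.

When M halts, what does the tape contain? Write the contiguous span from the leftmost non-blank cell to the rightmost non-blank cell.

state=P head=0 tape=[0]10011   (P,0)→(P,1,R)
state=P head=1 tape=1[1]0011   (P,1)→(R,0,R)
state=R head=2 tape=10[0]011   (R,0)→(P,1,R)
state=P head=3 tape=101[0]11   (P,0)→(P,1,R)
state=P head=4 tape=1011[1]1   (P,1)→(R,0,R)
state=R head=5 tape=10110[1]   (R,1)→(Q,_,L)
state=Q head=4 tape=1011[0]_   (Q,0)→(P,1,L)
state=P head=3 tape=101[1]1_   (P,1)→(R,0,R)
state=R head=4 tape=1010[1]_   (R,1)→(Q,_,L)
state=Q head=3 tape=101[0]__   (Q,0)→(P,1,L)
state=P head=2 tape=10[1]1__   (P,1)→(R,0,R)
state=R head=3 tape=100[1]__   (R,1)→(Q,_,L)
state=Q head=2 tape=10[0]___   (Q,0)→(P,1,L)
state=P head=1 tape=1[0]1___   (P,0)→(P,1,R)
state=P head=2 tape=11[1]___   (P,1)→(R,0,R)
state=R head=3 tape=110[_]__   (R,_)→(Q,1,R)
state=Q head=4 tape=1101[_]_   (Q,_)→(H,0,L)
state=H head=3 tape=110[1]0_
The non-blank tape span at halt is 11010.

11010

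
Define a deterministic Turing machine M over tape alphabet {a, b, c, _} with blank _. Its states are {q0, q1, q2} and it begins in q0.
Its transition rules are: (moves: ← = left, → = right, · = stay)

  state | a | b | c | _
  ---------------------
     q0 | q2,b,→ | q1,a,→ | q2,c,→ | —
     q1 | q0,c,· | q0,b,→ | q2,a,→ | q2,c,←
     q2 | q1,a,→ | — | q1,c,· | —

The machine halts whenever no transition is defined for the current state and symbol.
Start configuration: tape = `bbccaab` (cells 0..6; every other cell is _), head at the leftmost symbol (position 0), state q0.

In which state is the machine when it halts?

state=q0 head=0 tape=[b]bccaab   (q0,b)→(q1,a,→)
state=q1 head=1 tape=a[b]ccaab   (q1,b)→(q0,b,→)
state=q0 head=2 tape=ab[c]caab   (q0,c)→(q2,c,→)
state=q2 head=3 tape=abc[c]aab   (q2,c)→(q1,c,·)
state=q1 head=3 tape=abc[c]aab   (q1,c)→(q2,a,→)
state=q2 head=4 tape=abca[a]ab   (q2,a)→(q1,a,→)
state=q1 head=5 tape=abcaa[a]b   (q1,a)→(q0,c,·)
state=q0 head=5 tape=abcaa[c]b   (q0,c)→(q2,c,→)
state=q2 head=6 tape=abcaac[b]
No transition is defined for (q2, b); M halts in state q2.

q2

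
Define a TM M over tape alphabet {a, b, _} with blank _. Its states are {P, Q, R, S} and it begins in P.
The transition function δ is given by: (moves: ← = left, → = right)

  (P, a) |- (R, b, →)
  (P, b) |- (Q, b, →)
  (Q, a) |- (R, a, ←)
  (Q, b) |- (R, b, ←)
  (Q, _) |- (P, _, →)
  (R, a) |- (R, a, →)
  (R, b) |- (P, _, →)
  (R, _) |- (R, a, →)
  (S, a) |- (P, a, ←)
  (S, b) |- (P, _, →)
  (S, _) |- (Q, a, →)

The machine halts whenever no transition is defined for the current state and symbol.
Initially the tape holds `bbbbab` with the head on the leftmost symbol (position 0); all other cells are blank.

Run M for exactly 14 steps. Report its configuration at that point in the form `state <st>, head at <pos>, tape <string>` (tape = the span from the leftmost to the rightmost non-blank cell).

P | [b]bbbab_   read b → write b, move →, go to Q
Q | b[b]bbab_   read b → write b, move ←, go to R
R | [b]bbbab_   read b → write _, move →, go to P
P | _[b]bbab_   read b → write b, move →, go to Q
Q | _b[b]bab_   read b → write b, move ←, go to R
R | _[b]bbab_   read b → write _, move →, go to P
P | __[b]bab_   read b → write b, move →, go to Q
Q | __b[b]ab_   read b → write b, move ←, go to R
R | __[b]bab_   read b → write _, move →, go to P
P | ___[b]ab_   read b → write b, move →, go to Q
Q | ___b[a]b_   read a → write a, move ←, go to R
R | ___[b]ab_   read b → write _, move →, go to P
P | ____[a]b_   read a → write b, move →, go to R
R | ____b[b]_   read b → write _, move →, go to P
P | ____b_[_]
After 14 steps: state P, head at 6, tape b.

state P, head at 6, tape b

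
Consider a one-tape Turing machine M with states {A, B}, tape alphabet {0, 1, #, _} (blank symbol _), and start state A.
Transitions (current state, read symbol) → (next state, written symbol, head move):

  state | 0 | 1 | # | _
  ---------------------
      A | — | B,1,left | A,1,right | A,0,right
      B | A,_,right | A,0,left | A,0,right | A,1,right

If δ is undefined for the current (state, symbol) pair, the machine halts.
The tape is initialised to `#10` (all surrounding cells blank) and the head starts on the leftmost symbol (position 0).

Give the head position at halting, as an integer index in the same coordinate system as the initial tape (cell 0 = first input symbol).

0

state=A head=0 tape=_[#]10   (A,#)→(A,1,right)
state=A head=1 tape=_1[1]0   (A,1)→(B,1,left)
state=B head=0 tape=_[1]10   (B,1)→(A,0,left)
state=A head=-1 tape=[_]010   (A,_)→(A,0,right)
state=A head=0 tape=0[0]10
At halt the head is at cell 0.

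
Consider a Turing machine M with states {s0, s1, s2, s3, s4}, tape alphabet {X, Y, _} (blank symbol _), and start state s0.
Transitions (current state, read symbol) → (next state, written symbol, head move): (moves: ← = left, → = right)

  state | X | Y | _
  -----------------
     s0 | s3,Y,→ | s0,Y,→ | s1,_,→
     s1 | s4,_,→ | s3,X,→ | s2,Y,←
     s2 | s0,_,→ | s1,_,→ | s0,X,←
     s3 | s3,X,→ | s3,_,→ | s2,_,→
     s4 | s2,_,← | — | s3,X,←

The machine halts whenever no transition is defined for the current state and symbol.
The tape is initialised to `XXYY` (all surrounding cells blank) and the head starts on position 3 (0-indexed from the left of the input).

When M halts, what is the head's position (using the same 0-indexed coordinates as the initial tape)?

10

s0 | XXY[Y]_______   read Y → write Y, move →, go to s0
s0 | XXYY[_]______   read _ → write _, move →, go to s1
s1 | XXYY_[_]_____   read _ → write Y, move ←, go to s2
s2 | XXYY[_]Y_____   read _ → write X, move ←, go to s0
s0 | XXY[Y]XY_____   read Y → write Y, move →, go to s0
s0 | XXYY[X]Y_____   read X → write Y, move →, go to s3
s3 | XXYYY[Y]_____   read Y → write _, move →, go to s3
s3 | XXYYY_[_]____   read _ → write _, move →, go to s2
s2 | XXYYY__[_]___   read _ → write X, move ←, go to s0
s0 | XXYYY_[_]X___   read _ → write _, move →, go to s1
s1 | XXYYY__[X]___   read X → write _, move →, go to s4
s4 | XXYYY___[_]__   read _ → write X, move ←, go to s3
s3 | XXYYY__[_]X__   read _ → write _, move →, go to s2
s2 | XXYYY___[X]__   read X → write _, move →, go to s0
s0 | XXYYY____[_]_   read _ → write _, move →, go to s1
s1 | XXYYY_____[_]   read _ → write Y, move ←, go to s2
s2 | XXYYY____[_]Y   read _ → write X, move ←, go to s0
s0 | XXYYY___[_]XY   read _ → write _, move →, go to s1
s1 | XXYYY____[X]Y   read X → write _, move →, go to s4
s4 | XXYYY_____[Y]
At halt the head is at cell 10.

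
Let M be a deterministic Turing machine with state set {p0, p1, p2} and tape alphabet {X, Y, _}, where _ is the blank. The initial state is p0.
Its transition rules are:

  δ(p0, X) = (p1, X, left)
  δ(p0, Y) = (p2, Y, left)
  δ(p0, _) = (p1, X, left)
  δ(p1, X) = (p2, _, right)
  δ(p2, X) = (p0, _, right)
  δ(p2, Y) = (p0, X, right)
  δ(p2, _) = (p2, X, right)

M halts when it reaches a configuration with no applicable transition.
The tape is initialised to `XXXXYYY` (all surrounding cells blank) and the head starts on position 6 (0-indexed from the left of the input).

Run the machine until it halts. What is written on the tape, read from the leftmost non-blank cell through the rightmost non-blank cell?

XXXXYX__X

p0 | XXXXYY[Y]__   read Y → write Y, move left, go to p2
p2 | XXXXY[Y]Y__   read Y → write X, move right, go to p0
p0 | XXXXYX[Y]__   read Y → write Y, move left, go to p2
p2 | XXXXY[X]Y__   read X → write _, move right, go to p0
p0 | XXXXY_[Y]__   read Y → write Y, move left, go to p2
p2 | XXXXY[_]Y__   read _ → write X, move right, go to p2
p2 | XXXXYX[Y]__   read Y → write X, move right, go to p0
p0 | XXXXYXX[_]_   read _ → write X, move left, go to p1
p1 | XXXXYX[X]X_   read X → write _, move right, go to p2
p2 | XXXXYX_[X]_   read X → write _, move right, go to p0
p0 | XXXXYX__[_]   read _ → write X, move left, go to p1
p1 | XXXXYX_[_]X
The non-blank tape span at halt is XXXXYX__X.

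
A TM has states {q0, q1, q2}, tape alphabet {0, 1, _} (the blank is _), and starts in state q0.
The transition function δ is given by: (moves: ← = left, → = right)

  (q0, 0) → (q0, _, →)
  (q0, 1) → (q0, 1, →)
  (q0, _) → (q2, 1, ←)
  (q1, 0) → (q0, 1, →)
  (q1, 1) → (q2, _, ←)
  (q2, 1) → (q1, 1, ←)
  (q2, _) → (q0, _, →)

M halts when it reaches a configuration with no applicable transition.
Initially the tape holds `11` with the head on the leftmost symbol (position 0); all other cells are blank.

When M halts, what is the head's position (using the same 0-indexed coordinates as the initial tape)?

state=q0 head=0 tape=_[1]1__   (q0,1)→(q0,1,→)
state=q0 head=1 tape=_1[1]__   (q0,1)→(q0,1,→)
state=q0 head=2 tape=_11[_]_   (q0,_)→(q2,1,←)
state=q2 head=1 tape=_1[1]1_   (q2,1)→(q1,1,←)
state=q1 head=0 tape=_[1]11_   (q1,1)→(q2,_,←)
state=q2 head=-1 tape=[_]_11_   (q2,_)→(q0,_,→)
state=q0 head=0 tape=_[_]11_   (q0,_)→(q2,1,←)
state=q2 head=-1 tape=[_]111_   (q2,_)→(q0,_,→)
state=q0 head=0 tape=_[1]11_   (q0,1)→(q0,1,→)
state=q0 head=1 tape=_1[1]1_   (q0,1)→(q0,1,→)
state=q0 head=2 tape=_11[1]_   (q0,1)→(q0,1,→)
state=q0 head=3 tape=_111[_]   (q0,_)→(q2,1,←)
state=q2 head=2 tape=_11[1]1   (q2,1)→(q1,1,←)
state=q1 head=1 tape=_1[1]11   (q1,1)→(q2,_,←)
state=q2 head=0 tape=_[1]_11   (q2,1)→(q1,1,←)
state=q1 head=-1 tape=[_]1_11
At halt the head is at cell -1.

-1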